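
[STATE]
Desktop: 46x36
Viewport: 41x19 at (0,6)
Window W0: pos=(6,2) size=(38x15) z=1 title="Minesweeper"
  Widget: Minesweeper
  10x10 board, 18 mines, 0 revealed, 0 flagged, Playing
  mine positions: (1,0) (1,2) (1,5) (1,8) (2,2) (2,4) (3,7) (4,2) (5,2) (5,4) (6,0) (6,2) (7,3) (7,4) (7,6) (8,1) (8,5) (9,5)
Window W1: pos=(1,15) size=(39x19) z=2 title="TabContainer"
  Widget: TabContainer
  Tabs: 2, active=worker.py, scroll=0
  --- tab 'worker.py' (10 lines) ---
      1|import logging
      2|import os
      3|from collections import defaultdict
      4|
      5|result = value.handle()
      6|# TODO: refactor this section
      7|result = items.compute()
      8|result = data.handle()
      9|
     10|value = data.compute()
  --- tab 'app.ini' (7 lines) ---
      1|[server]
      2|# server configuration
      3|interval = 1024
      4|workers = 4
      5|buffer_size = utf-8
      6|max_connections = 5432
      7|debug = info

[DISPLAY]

      ┃■■■■■■■■■■                        
      ┃■■■■■■■■■■                        
      ┃■■■■■■■■■■                        
      ┃■■■■■■■■■■                        
      ┃■■■■■■■■■■                        
      ┃■■■■■■■■■■                        
      ┃■■■■■■■■■■                        
      ┃■■■■■■■■■■                        
      ┃■■■■■■■■■■                        
 ┏━━━━━━━━━━━━━━━━━━━━━━━━━━━━━━━━━━━━━┓ 
 ┃ TabContainer                        ┃━
 ┠─────────────────────────────────────┨ 
 ┃[worker.py]│ app.ini                 ┃ 
 ┃─────────────────────────────────────┃ 
 ┃import logging                       ┃ 
 ┃import os                            ┃ 
 ┃from collections import defaultdict  ┃ 
 ┃                                     ┃ 
 ┃result = value.handle()              ┃ 


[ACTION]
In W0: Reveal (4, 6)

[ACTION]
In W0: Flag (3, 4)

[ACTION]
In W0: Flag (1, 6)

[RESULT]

      ┃■■■■■■⚑■■■                        
      ┃■■■■■■■■■■                        
      ┃■■■■⚑■■■■■                        
      ┃■■■■■■1■■■                        
      ┃■■■■■■■■■■                        
      ┃■■■■■■■■■■                        
      ┃■■■■■■■■■■                        
      ┃■■■■■■■■■■                        
      ┃■■■■■■■■■■                        
 ┏━━━━━━━━━━━━━━━━━━━━━━━━━━━━━━━━━━━━━┓ 
 ┃ TabContainer                        ┃━
 ┠─────────────────────────────────────┨ 
 ┃[worker.py]│ app.ini                 ┃ 
 ┃─────────────────────────────────────┃ 
 ┃import logging                       ┃ 
 ┃import os                            ┃ 
 ┃from collections import defaultdict  ┃ 
 ┃                                     ┃ 
 ┃result = value.handle()              ┃ 


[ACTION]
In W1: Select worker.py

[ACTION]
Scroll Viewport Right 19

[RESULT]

 ┃■■■■■■⚑■■■                          ┃  
 ┃■■■■■■■■■■                          ┃  
 ┃■■■■⚑■■■■■                          ┃  
 ┃■■■■■■1■■■                          ┃  
 ┃■■■■■■■■■■                          ┃  
 ┃■■■■■■■■■■                          ┃  
 ┃■■■■■■■■■■                          ┃  
 ┃■■■■■■■■■■                          ┃  
 ┃■■■■■■■■■■                          ┃  
━━━━━━━━━━━━━━━━━━━━━━━━━━━━━━━━━━┓   ┃  
bContainer                        ┃━━━┛  
──────────────────────────────────┨      
rker.py]│ app.ini                 ┃      
──────────────────────────────────┃      
ort logging                       ┃      
ort os                            ┃      
m collections import defaultdict  ┃      
                                  ┃      
ult = value.handle()              ┃      


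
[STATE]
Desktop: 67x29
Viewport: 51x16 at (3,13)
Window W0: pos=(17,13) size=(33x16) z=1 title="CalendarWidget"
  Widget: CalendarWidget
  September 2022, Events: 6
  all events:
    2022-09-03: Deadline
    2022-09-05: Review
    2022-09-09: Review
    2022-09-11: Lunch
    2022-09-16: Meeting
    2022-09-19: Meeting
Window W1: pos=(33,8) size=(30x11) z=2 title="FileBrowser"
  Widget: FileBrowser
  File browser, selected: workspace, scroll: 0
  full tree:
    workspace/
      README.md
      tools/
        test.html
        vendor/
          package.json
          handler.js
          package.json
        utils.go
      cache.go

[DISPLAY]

              ┏━━━━━━━━━━━━━━━┃    [+] tools/      
              ┃ CalendarWidget┃    cache.go        
              ┠───────────────┃                    
              ┃         Septem┃                    
              ┃Mo Tu We Th Fr ┃                    
              ┃          1  2 ┗━━━━━━━━━━━━━━━━━━━━
              ┃ 5*  6  7  8  9* 10 11*        ┃    
              ┃12 13 14 15 16* 17 18          ┃    
              ┃19* 20 21 22 23 24 25          ┃    
              ┃26 27 28 29 30                 ┃    
              ┃                               ┃    
              ┃                               ┃    
              ┃                               ┃    
              ┃                               ┃    
              ┃                               ┃    
              ┗━━━━━━━━━━━━━━━━━━━━━━━━━━━━━━━┛    


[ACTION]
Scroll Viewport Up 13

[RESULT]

                                                   
                                                   
                                                   
                                                   
                                                   
                                                   
                                                   
                                                   
                              ┏━━━━━━━━━━━━━━━━━━━━
                              ┃ FileBrowser        
                              ┠────────────────────
                              ┃> [-] workspace/    
                              ┃    README.md       
              ┏━━━━━━━━━━━━━━━┃    [+] tools/      
              ┃ CalendarWidget┃    cache.go        
              ┠───────────────┃                    


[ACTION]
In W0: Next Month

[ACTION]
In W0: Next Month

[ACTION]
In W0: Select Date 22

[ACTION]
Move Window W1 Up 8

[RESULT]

                              ┏━━━━━━━━━━━━━━━━━━━━
                              ┃ FileBrowser        
                              ┠────────────────────
                              ┃> [-] workspace/    
                              ┃    README.md       
                              ┃    [+] tools/      
                              ┃    cache.go        
                              ┃                    
                              ┃                    
                              ┃                    
                              ┗━━━━━━━━━━━━━━━━━━━━
                                                   
                                                   
              ┏━━━━━━━━━━━━━━━━━━━━━━━━━━━━━━━┓    
              ┃ CalendarWidget                ┃    
              ┠───────────────────────────────┨    


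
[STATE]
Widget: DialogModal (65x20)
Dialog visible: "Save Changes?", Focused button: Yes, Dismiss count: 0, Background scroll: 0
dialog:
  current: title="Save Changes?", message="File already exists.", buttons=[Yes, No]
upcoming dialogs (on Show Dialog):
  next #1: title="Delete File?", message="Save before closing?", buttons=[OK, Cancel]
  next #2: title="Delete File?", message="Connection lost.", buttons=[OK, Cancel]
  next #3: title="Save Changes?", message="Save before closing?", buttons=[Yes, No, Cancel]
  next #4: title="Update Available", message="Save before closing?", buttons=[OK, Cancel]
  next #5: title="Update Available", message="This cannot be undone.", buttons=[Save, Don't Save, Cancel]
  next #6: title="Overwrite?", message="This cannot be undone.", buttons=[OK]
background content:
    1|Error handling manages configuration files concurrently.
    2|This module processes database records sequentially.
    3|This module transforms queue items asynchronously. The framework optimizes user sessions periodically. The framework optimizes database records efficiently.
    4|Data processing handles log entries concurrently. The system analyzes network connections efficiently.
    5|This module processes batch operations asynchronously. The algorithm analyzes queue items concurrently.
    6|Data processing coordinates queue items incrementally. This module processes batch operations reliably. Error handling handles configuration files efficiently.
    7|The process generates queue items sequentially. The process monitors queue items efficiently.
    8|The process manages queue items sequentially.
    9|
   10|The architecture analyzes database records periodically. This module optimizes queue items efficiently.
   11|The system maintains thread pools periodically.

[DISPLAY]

Error handling manages configuration files concurrently.         
This module processes database records sequentially.             
This module transforms queue items asynchronously. The framework 
Data processing handles log entries concurrently. The system anal
This module processes batch operations asynchronously. The algori
Data processing coordinates queue items incrementally. This modul
The process generates queue items sequentially. The process monit
The process manages ┌──────────────────────┐.                    
                    │    Save Changes?     │                     
The architecture ana│ File already exists. │eriodically. This mod
The system maintains│      [Yes]  No       │ly.                  
                    └──────────────────────┘                     
                                                                 
                                                                 
                                                                 
                                                                 
                                                                 
                                                                 
                                                                 
                                                                 


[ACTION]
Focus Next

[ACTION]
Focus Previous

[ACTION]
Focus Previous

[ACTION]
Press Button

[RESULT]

Error handling manages configuration files concurrently.         
This module processes database records sequentially.             
This module transforms queue items asynchronously. The framework 
Data processing handles log entries concurrently. The system anal
This module processes batch operations asynchronously. The algori
Data processing coordinates queue items incrementally. This modul
The process generates queue items sequentially. The process monit
The process manages queue items sequentially.                    
                                                                 
The architecture analyzes database records periodically. This mod
The system maintains thread pools periodically.                  
                                                                 
                                                                 
                                                                 
                                                                 
                                                                 
                                                                 
                                                                 
                                                                 
                                                                 


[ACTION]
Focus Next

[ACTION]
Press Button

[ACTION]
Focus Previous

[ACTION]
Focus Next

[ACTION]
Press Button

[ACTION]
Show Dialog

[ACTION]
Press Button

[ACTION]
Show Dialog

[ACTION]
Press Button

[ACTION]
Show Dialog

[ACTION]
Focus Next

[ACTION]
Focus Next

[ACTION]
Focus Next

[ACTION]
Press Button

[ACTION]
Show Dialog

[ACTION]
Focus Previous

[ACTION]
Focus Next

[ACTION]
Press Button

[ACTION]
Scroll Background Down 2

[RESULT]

This module transforms queue items asynchronously. The framework 
Data processing handles log entries concurrently. The system anal
This module processes batch operations asynchronously. The algori
Data processing coordinates queue items incrementally. This modul
The process generates queue items sequentially. The process monit
The process manages queue items sequentially.                    
                                                                 
The architecture analyzes database records periodically. This mod
The system maintains thread pools periodically.                  
                                                                 
                                                                 
                                                                 
                                                                 
                                                                 
                                                                 
                                                                 
                                                                 
                                                                 
                                                                 
                                                                 


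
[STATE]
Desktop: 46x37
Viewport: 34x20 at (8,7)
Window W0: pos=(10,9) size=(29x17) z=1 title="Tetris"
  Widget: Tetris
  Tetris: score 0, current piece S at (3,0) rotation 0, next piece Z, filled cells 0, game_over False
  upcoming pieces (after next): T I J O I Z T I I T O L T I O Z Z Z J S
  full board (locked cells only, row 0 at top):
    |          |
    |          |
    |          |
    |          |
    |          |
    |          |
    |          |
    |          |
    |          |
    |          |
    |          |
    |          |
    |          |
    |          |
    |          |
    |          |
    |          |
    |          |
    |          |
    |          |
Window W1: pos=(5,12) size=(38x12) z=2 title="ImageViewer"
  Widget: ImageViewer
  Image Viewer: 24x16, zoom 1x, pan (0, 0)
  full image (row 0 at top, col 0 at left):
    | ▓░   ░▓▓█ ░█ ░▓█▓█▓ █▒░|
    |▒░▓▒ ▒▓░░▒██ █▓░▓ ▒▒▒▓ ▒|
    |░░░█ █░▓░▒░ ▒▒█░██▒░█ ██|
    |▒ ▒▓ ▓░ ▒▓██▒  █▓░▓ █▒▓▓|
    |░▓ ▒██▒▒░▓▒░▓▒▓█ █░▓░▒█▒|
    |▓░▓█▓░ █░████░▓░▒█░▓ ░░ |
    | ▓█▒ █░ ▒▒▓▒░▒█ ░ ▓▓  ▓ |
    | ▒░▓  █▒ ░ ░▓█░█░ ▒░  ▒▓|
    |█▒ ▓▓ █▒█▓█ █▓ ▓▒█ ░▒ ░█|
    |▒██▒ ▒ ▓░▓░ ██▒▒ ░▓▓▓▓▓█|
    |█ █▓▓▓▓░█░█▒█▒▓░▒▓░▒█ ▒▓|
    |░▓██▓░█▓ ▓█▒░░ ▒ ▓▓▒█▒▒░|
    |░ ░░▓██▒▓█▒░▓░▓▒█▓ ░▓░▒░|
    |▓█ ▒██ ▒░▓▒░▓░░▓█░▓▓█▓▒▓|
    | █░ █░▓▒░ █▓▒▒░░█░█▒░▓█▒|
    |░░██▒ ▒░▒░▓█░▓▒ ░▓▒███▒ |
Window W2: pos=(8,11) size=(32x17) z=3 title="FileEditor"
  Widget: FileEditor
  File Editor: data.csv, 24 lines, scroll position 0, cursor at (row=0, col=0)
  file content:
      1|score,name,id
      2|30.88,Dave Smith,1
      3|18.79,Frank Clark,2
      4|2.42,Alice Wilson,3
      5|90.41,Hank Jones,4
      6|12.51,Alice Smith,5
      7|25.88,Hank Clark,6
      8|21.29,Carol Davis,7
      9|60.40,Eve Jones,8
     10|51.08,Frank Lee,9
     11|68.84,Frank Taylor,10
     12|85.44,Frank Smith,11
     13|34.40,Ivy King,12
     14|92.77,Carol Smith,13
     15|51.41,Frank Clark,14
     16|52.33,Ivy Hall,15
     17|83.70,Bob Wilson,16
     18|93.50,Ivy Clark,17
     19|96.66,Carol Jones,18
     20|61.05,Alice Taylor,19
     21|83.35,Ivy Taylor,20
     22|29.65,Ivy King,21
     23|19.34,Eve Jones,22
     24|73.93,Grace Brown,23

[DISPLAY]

                                  
                                  
  ┏━━━━━━━━━━━━━━━━━━━━━━━━━━━┓   
  ┃ Tetris                    ┃   
┏━━━━━━━━━━━━━━━━━━━━━━━━━━━━━━┓  
┃ FileEditor                   ┃━━
┠──────────────────────────────┨  
┃█core,name,id                ▲┃──
┃30.88,Dave Smith,1           █┃  
┃18.79,Frank Clark,2          ░┃  
┃2.42,Alice Wilson,3          ░┃  
┃90.41,Hank Jones,4           ░┃  
┃12.51,Alice Smith,5          ░┃  
┃25.88,Hank Clark,6           ░┃  
┃21.29,Carol Davis,7          ░┃  
┃60.40,Eve Jones,8            ░┃  
┃51.08,Frank Lee,9            ░┃━━
┃68.84,Frank Taylor,10        ░┃  
┃85.44,Frank Smith,11         ░┃  
┃34.40,Ivy King,12            ▼┃  


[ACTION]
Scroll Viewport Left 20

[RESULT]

                                  
                                  
          ┏━━━━━━━━━━━━━━━━━━━━━━━
          ┃ Tetris                
        ┏━━━━━━━━━━━━━━━━━━━━━━━━━
     ┏━━┃ FileEditor              
     ┃ I┠─────────────────────────
     ┠──┃█core,name,id            
     ┃ ▓┃30.88,Dave Smith,1       
     ┃▒░┃18.79,Frank Clark,2      
     ┃░░┃2.42,Alice Wilson,3      
     ┃▒ ┃90.41,Hank Jones,4       
     ┃░▓┃12.51,Alice Smith,5      
     ┃▓░┃25.88,Hank Clark,6       
     ┃ ▓┃21.29,Carol Davis,7      
     ┃ ▒┃60.40,Eve Jones,8        
     ┗━━┃51.08,Frank Lee,9        
        ┃68.84,Frank Taylor,10    
        ┃85.44,Frank Smith,11     
        ┃34.40,Ivy King,12        


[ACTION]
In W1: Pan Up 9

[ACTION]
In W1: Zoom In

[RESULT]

                                  
                                  
          ┏━━━━━━━━━━━━━━━━━━━━━━━
          ┃ Tetris                
        ┏━━━━━━━━━━━━━━━━━━━━━━━━━
     ┏━━┃ FileEditor              
     ┃ I┠─────────────────────────
     ┠──┃█core,name,id            
     ┃  ┃30.88,Dave Smith,1       
     ┃  ┃18.79,Frank Clark,2      
     ┃▒▒┃2.42,Alice Wilson,3      
     ┃▒▒┃90.41,Hank Jones,4       
     ┃░░┃12.51,Alice Smith,5      
     ┃░░┃25.88,Hank Clark,6       
     ┃▒▒┃21.29,Carol Davis,7      
     ┃▒▒┃60.40,Eve Jones,8        
     ┗━━┃51.08,Frank Lee,9        
        ┃68.84,Frank Taylor,10    
        ┃85.44,Frank Smith,11     
        ┃34.40,Ivy King,12        


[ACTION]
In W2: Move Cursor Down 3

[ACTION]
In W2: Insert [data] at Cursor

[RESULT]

                                  
                                  
          ┏━━━━━━━━━━━━━━━━━━━━━━━
          ┃ Tetris                
        ┏━━━━━━━━━━━━━━━━━━━━━━━━━
     ┏━━┃ FileEditor              
     ┃ I┠─────────────────────────
     ┠──┃score,name,id            
     ┃  ┃30.88,Dave Smith,1       
     ┃  ┃18.79,Frank Clark,2      
     ┃▒▒┃data█.42,Alice Wilson,3  
     ┃▒▒┃90.41,Hank Jones,4       
     ┃░░┃12.51,Alice Smith,5      
     ┃░░┃25.88,Hank Clark,6       
     ┃▒▒┃21.29,Carol Davis,7      
     ┃▒▒┃60.40,Eve Jones,8        
     ┗━━┃51.08,Frank Lee,9        
        ┃68.84,Frank Taylor,10    
        ┃85.44,Frank Smith,11     
        ┃34.40,Ivy King,12        


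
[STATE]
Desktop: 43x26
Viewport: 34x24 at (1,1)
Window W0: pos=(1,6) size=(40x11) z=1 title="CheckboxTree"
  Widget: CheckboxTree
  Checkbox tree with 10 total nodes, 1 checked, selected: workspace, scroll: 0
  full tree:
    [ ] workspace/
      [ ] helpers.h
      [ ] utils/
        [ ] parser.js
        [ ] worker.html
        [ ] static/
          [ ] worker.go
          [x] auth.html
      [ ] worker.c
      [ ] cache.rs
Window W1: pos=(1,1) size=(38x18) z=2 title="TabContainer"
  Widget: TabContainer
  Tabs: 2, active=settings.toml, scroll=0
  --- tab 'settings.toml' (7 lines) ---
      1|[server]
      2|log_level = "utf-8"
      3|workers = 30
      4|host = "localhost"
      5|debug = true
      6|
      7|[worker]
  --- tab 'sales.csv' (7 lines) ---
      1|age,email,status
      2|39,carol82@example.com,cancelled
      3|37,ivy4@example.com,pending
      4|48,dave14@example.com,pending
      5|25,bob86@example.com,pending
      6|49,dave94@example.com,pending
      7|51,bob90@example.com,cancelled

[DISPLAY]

┏━━━━━━━━━━━━━━━━━━━━━━━━━━━━━━━━━
┃ TabContainer                    
┠─────────────────────────────────
┃[settings.toml]│ sales.csv       
┃─────────────────────────────────
┃[server]                         
┃log_level = "utf-8"              
┃workers = 30                     
┃host = "localhost"               
┃debug = true                     
┃                                 
┃[worker]                         
┃                                 
┃                                 
┃                                 
┃                                 
┃                                 
┗━━━━━━━━━━━━━━━━━━━━━━━━━━━━━━━━━
                                  
                                  
                                  
                                  
                                  
                                  


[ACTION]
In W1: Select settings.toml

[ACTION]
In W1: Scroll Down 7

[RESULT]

┏━━━━━━━━━━━━━━━━━━━━━━━━━━━━━━━━━
┃ TabContainer                    
┠─────────────────────────────────
┃[settings.toml]│ sales.csv       
┃─────────────────────────────────
┃[worker]                         
┃                                 
┃                                 
┃                                 
┃                                 
┃                                 
┃                                 
┃                                 
┃                                 
┃                                 
┃                                 
┃                                 
┗━━━━━━━━━━━━━━━━━━━━━━━━━━━━━━━━━
                                  
                                  
                                  
                                  
                                  
                                  


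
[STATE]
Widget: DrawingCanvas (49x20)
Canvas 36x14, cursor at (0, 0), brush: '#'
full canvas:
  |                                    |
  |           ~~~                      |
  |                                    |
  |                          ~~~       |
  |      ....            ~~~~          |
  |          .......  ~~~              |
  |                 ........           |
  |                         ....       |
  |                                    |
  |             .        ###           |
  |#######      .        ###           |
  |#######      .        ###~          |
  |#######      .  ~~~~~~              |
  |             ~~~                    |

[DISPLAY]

+                                                
           ~~~                                   
                                                 
                          ~~~                    
      ....            ~~~~                       
          .......  ~~~                           
                 ........                        
                         ....                    
                                                 
             .        ###                        
#######      .        ###                        
#######      .        ###~                       
#######      .  ~~~~~~                           
             ~~~                                 
                                                 
                                                 
                                                 
                                                 
                                                 
                                                 


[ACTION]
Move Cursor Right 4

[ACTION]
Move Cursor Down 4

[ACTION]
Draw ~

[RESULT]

                                                 
           ~~~                                   
                                                 
                          ~~~                    
    ~ ....            ~~~~                       
          .......  ~~~                           
                 ........                        
                         ....                    
                                                 
             .        ###                        
#######      .        ###                        
#######      .        ###~                       
#######      .  ~~~~~~                           
             ~~~                                 
                                                 
                                                 
                                                 
                                                 
                                                 
                                                 


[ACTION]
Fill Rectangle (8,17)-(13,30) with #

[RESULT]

                                                 
           ~~~                                   
                                                 
                          ~~~                    
    ~ ....            ~~~~                       
          .......  ~~~                           
                 ........                        
                         ....                    
                 ##############                  
             .   ##############                  
#######      .   ##############                  
#######      .   ##############                  
#######      .  ~##############                  
             ~~~ ##############                  
                                                 
                                                 
                                                 
                                                 
                                                 
                                                 


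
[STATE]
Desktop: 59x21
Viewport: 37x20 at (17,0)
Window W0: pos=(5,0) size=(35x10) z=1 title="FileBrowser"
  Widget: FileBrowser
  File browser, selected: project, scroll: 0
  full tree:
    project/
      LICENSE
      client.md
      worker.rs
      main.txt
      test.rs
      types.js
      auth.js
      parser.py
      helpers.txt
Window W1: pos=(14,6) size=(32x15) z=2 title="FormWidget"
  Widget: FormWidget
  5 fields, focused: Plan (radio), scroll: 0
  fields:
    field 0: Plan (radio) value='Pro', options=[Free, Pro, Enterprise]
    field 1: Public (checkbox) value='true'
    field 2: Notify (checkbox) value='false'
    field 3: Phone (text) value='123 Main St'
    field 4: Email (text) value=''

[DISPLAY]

━━━━━━━━━━━━━━━━━━━━━━┓              
r                     ┃              
──────────────────────┨              
ct/                   ┃              
                      ┃              
md                    ┃              
━━━━━━━━━━━━━━━━━━━━━━━━━━━━┓        
ormWidget                   ┃        
────────────────────────────┨        
Plan:       ( ) Free  (●) Pr┃        
Public:     [x]             ┃        
Notify:     [ ]             ┃        
Phone:      [123 Main St   ]┃        
Email:      [              ]┃        
                            ┃        
                            ┃        
                            ┃        
                            ┃        
                            ┃        
                            ┃        


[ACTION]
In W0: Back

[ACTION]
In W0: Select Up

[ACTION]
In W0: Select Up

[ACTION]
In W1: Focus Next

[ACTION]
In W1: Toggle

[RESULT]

━━━━━━━━━━━━━━━━━━━━━━┓              
r                     ┃              
──────────────────────┨              
ct/                   ┃              
                      ┃              
md                    ┃              
━━━━━━━━━━━━━━━━━━━━━━━━━━━━┓        
ormWidget                   ┃        
────────────────────────────┨        
Plan:       ( ) Free  (●) Pr┃        
Public:     [ ]             ┃        
Notify:     [ ]             ┃        
Phone:      [123 Main St   ]┃        
Email:      [              ]┃        
                            ┃        
                            ┃        
                            ┃        
                            ┃        
                            ┃        
                            ┃        


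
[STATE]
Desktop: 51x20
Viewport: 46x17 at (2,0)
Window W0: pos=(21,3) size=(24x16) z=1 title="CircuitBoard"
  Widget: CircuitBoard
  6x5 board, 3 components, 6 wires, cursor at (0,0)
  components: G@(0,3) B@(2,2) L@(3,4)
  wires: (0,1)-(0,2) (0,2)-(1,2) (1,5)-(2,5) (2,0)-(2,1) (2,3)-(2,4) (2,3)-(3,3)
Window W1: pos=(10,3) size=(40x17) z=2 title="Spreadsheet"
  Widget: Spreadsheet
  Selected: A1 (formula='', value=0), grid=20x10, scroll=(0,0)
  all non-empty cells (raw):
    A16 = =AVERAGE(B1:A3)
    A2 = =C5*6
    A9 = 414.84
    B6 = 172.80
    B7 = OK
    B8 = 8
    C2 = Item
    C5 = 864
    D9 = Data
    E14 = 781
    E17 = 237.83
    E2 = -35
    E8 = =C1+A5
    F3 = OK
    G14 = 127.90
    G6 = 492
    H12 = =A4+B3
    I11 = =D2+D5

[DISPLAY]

                                              
                                              
                                              
        ┏━━━━━━━━━━━━━━━━━━━━━━━━━━━━━━━━━━━━━
        ┃ Spreadsheet                         
        ┠─────────────────────────────────────
        ┃A1:                                  
        ┃       A       B       C       D     
        ┃-------------------------------------
        ┃  1      [0]       0       0       0 
        ┃  2     5184       0Item           0 
        ┃  3        0       0       0       0 
        ┃  4        0       0       0       0 
        ┃  5        0       0     864       0 
        ┃  6        0  172.80       0       0 
        ┃  7        0OK             0       0 
        ┃  8        0       8       0       0 


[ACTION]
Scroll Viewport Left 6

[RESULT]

                                              
                                              
                                              
          ┏━━━━━━━━━━━━━━━━━━━━━━━━━━━━━━━━━━━
          ┃ Spreadsheet                       
          ┠───────────────────────────────────
          ┃A1:                                
          ┃       A       B       C       D   
          ┃-----------------------------------
          ┃  1      [0]       0       0       
          ┃  2     5184       0Item           
          ┃  3        0       0       0       
          ┃  4        0       0       0       
          ┃  5        0       0     864       
          ┃  6        0  172.80       0       
          ┃  7        0OK             0       
          ┃  8        0       8       0       


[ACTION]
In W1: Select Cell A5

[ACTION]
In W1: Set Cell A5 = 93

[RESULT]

                                              
                                              
                                              
          ┏━━━━━━━━━━━━━━━━━━━━━━━━━━━━━━━━━━━
          ┃ Spreadsheet                       
          ┠───────────────────────────────────
          ┃A5: 93                             
          ┃       A       B       C       D   
          ┃-----------------------------------
          ┃  1        0       0       0       
          ┃  2     5184       0Item           
          ┃  3        0       0       0       
          ┃  4        0       0       0       
          ┃  5     [93]       0     864       
          ┃  6        0  172.80       0       
          ┃  7        0OK             0       
          ┃  8        0       8       0       


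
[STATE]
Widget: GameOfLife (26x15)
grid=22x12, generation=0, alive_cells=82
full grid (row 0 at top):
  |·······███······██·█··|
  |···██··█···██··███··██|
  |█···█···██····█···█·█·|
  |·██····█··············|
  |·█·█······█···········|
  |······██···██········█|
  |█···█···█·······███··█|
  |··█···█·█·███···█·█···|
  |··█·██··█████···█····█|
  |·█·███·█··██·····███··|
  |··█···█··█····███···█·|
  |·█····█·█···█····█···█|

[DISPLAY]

Gen: 0                    
·······███······██·█··    
···██··█···██··███··██    
█···█···██····█···█·█·    
·██····█··············    
·█·█······█···········    
······██···██········█    
█···█···█·······███··█    
··█···█·█·███···█·█···    
··█·██··█████···█····█    
·█·███·█··██·····███··    
··█···█··█····███···█·    
·█····█·█···█····█···█    
                          
                          


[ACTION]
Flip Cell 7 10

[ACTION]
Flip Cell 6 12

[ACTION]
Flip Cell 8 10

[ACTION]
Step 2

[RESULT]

Gen: 2                    
·······██·······█··███    
··███·█··█····██······    
█···█··█·······██··█·█    
█··█··█··█······█···█·    
██····██··███·········    
·····█··█··██····█····    
·····██·██·█·████·█···    
·██··█··█·····███·██··    
███····██████··██···█·    
█······█···██··█·█····    
·███··█·█████··█····█·    
··██···████····██·····    
                          
                          


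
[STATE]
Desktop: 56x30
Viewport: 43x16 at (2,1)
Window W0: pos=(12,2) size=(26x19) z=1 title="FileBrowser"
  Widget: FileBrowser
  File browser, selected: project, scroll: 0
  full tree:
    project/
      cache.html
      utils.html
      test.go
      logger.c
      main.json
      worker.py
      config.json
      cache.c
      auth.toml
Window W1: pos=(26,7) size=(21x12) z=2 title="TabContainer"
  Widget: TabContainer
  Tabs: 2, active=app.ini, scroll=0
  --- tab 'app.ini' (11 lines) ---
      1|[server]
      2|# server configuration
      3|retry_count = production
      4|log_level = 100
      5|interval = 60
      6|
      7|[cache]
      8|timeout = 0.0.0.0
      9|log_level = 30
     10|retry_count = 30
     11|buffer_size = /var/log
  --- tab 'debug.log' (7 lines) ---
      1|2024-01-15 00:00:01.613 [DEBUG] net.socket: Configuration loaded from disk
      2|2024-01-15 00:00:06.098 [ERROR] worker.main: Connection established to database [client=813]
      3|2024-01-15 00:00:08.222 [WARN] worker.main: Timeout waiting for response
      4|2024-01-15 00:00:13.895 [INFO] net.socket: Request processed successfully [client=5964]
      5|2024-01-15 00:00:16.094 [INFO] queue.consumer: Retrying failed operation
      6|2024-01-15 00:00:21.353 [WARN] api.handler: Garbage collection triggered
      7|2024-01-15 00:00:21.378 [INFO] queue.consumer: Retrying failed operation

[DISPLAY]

                                           
          ┏━━━━━━━━━━━━━━━━━━━━━━━━┓       
          ┃ FileBrowser            ┃       
          ┠────────────────────────┨       
          ┃> [-] project/          ┃       
          ┃    cache.html          ┃       
          ┃    utils.htm┏━━━━━━━━━━━━━━━━━━
          ┃    test.go  ┃ TabContainer     
          ┃    logger.c ┠──────────────────
          ┃    main.json┃[app.ini]│ debug.l
          ┃    worker.py┃──────────────────
          ┃    config.js┃[server]          
          ┃    cache.c  ┃# server configura
          ┃    auth.toml┃retry_count = prod
          ┃             ┃log_level = 100   
          ┃             ┃interval = 60     


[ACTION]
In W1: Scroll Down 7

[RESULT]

                                           
          ┏━━━━━━━━━━━━━━━━━━━━━━━━┓       
          ┃ FileBrowser            ┃       
          ┠────────────────────────┨       
          ┃> [-] project/          ┃       
          ┃    cache.html          ┃       
          ┃    utils.htm┏━━━━━━━━━━━━━━━━━━
          ┃    test.go  ┃ TabContainer     
          ┃    logger.c ┠──────────────────
          ┃    main.json┃[app.ini]│ debug.l
          ┃    worker.py┃──────────────────
          ┃    config.js┃timeout = 0.0.0.0 
          ┃    cache.c  ┃log_level = 30    
          ┃    auth.toml┃retry_count = 30  
          ┃             ┃buffer_size = /var
          ┃             ┃                  


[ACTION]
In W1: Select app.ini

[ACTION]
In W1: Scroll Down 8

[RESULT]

                                           
          ┏━━━━━━━━━━━━━━━━━━━━━━━━┓       
          ┃ FileBrowser            ┃       
          ┠────────────────────────┨       
          ┃> [-] project/          ┃       
          ┃    cache.html          ┃       
          ┃    utils.htm┏━━━━━━━━━━━━━━━━━━
          ┃    test.go  ┃ TabContainer     
          ┃    logger.c ┠──────────────────
          ┃    main.json┃[app.ini]│ debug.l
          ┃    worker.py┃──────────────────
          ┃    config.js┃log_level = 30    
          ┃    cache.c  ┃retry_count = 30  
          ┃    auth.toml┃buffer_size = /var
          ┃             ┃                  
          ┃             ┃                  


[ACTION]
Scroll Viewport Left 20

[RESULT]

                                           
            ┏━━━━━━━━━━━━━━━━━━━━━━━━┓     
            ┃ FileBrowser            ┃     
            ┠────────────────────────┨     
            ┃> [-] project/          ┃     
            ┃    cache.html          ┃     
            ┃    utils.htm┏━━━━━━━━━━━━━━━━
            ┃    test.go  ┃ TabContainer   
            ┃    logger.c ┠────────────────
            ┃    main.json┃[app.ini]│ debug
            ┃    worker.py┃────────────────
            ┃    config.js┃log_level = 30  
            ┃    cache.c  ┃retry_count = 30
            ┃    auth.toml┃buffer_size = /v
            ┃             ┃                
            ┃             ┃                


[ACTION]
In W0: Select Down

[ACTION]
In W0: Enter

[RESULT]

                                           
            ┏━━━━━━━━━━━━━━━━━━━━━━━━┓     
            ┃ FileBrowser            ┃     
            ┠────────────────────────┨     
            ┃  [-] project/          ┃     
            ┃  > cache.html          ┃     
            ┃    utils.htm┏━━━━━━━━━━━━━━━━
            ┃    test.go  ┃ TabContainer   
            ┃    logger.c ┠────────────────
            ┃    main.json┃[app.ini]│ debug
            ┃    worker.py┃────────────────
            ┃    config.js┃log_level = 30  
            ┃    cache.c  ┃retry_count = 30
            ┃    auth.toml┃buffer_size = /v
            ┃             ┃                
            ┃             ┃                
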